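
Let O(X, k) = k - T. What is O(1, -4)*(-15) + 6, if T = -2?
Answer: 36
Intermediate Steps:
O(X, k) = 2 + k (O(X, k) = k - 1*(-2) = k + 2 = 2 + k)
O(1, -4)*(-15) + 6 = (2 - 4)*(-15) + 6 = -2*(-15) + 6 = 30 + 6 = 36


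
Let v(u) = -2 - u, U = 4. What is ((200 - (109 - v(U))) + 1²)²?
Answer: 7396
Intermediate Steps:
((200 - (109 - v(U))) + 1²)² = ((200 - (109 - (-2 - 1*4))) + 1²)² = ((200 - (109 - (-2 - 4))) + 1)² = ((200 - (109 - 1*(-6))) + 1)² = ((200 - (109 + 6)) + 1)² = ((200 - 1*115) + 1)² = ((200 - 115) + 1)² = (85 + 1)² = 86² = 7396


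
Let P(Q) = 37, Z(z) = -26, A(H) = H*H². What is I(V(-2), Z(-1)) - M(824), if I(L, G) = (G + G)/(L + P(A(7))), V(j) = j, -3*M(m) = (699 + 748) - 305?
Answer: 39814/105 ≈ 379.18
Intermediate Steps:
A(H) = H³
M(m) = -1142/3 (M(m) = -((699 + 748) - 305)/3 = -(1447 - 305)/3 = -⅓*1142 = -1142/3)
I(L, G) = 2*G/(37 + L) (I(L, G) = (G + G)/(L + 37) = (2*G)/(37 + L) = 2*G/(37 + L))
I(V(-2), Z(-1)) - M(824) = 2*(-26)/(37 - 2) - 1*(-1142/3) = 2*(-26)/35 + 1142/3 = 2*(-26)*(1/35) + 1142/3 = -52/35 + 1142/3 = 39814/105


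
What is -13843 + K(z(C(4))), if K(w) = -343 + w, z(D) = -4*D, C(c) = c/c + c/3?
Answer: -42586/3 ≈ -14195.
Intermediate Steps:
C(c) = 1 + c/3 (C(c) = 1 + c*(1/3) = 1 + c/3)
-13843 + K(z(C(4))) = -13843 + (-343 - 4*(1 + (1/3)*4)) = -13843 + (-343 - 4*(1 + 4/3)) = -13843 + (-343 - 4*7/3) = -13843 + (-343 - 28/3) = -13843 - 1057/3 = -42586/3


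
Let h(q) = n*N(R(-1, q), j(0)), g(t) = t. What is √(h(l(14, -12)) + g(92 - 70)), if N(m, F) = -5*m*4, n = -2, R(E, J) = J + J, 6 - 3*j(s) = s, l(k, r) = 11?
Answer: √902 ≈ 30.033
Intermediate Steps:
j(s) = 2 - s/3
R(E, J) = 2*J
N(m, F) = -20*m
h(q) = 80*q (h(q) = -(-40)*2*q = -(-80)*q = 80*q)
√(h(l(14, -12)) + g(92 - 70)) = √(80*11 + (92 - 70)) = √(880 + 22) = √902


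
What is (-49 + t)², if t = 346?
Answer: 88209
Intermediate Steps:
(-49 + t)² = (-49 + 346)² = 297² = 88209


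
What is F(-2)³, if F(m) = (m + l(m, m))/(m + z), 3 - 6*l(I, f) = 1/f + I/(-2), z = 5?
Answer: -6859/46656 ≈ -0.14701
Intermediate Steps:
l(I, f) = ½ - 1/(6*f) + I/12 (l(I, f) = ½ - (1/f + I/(-2))/6 = ½ - (1/f + I*(-½))/6 = ½ - (1/f - I/2)/6 = ½ + (-1/(6*f) + I/12) = ½ - 1/(6*f) + I/12)
F(m) = (m + (-2 + m*(6 + m))/(12*m))/(5 + m) (F(m) = (m + (-2 + m*(6 + m))/(12*m))/(m + 5) = (m + (-2 + m*(6 + m))/(12*m))/(5 + m))
F(-2)³ = ((1/12)*(-2 + 6*(-2) + 13*(-2)²)/(-2*(5 - 2)))³ = ((1/12)*(-½)*(-2 - 12 + 13*4)/3)³ = ((1/12)*(-½)*(⅓)*(-2 - 12 + 52))³ = ((1/12)*(-½)*(⅓)*38)³ = (-19/36)³ = -6859/46656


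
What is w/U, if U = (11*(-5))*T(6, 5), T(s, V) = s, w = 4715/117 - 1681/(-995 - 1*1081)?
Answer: -3328339/26718120 ≈ -0.12457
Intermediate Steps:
w = 3328339/80964 (w = 4715*(1/117) - 1681/(-995 - 1081) = 4715/117 - 1681/(-2076) = 4715/117 - 1681*(-1/2076) = 4715/117 + 1681/2076 = 3328339/80964 ≈ 41.109)
U = -330 (U = (11*(-5))*6 = -55*6 = -330)
w/U = (3328339/80964)/(-330) = (3328339/80964)*(-1/330) = -3328339/26718120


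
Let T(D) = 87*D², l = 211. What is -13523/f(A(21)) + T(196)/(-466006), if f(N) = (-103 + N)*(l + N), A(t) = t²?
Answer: -371420351665/51348269128 ≈ -7.2334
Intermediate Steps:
f(N) = (-103 + N)*(211 + N)
-13523/f(A(21)) + T(196)/(-466006) = -13523/(-21733 + (21²)² + 108*21²) + (87*196²)/(-466006) = -13523/(-21733 + 441² + 108*441) + (87*38416)*(-1/466006) = -13523/(-21733 + 194481 + 47628) + 3342192*(-1/466006) = -13523/220376 - 1671096/233003 = -371420351665/51348269128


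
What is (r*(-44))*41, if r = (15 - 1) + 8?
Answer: -39688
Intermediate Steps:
r = 22 (r = 14 + 8 = 22)
(r*(-44))*41 = (22*(-44))*41 = -968*41 = -39688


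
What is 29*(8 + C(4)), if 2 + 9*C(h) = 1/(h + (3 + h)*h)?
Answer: 7221/32 ≈ 225.66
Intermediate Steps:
C(h) = -2/9 + 1/(9*(h + h*(3 + h))) (C(h) = -2/9 + 1/(9*(h + (3 + h)*h)) = -2/9 + 1/(9*(h + h*(3 + h))))
29*(8 + C(4)) = 29*(8 + (⅑)*(1 - 8*4 - 2*4²)/(4*(4 + 4))) = 29*(8 + (⅑)*(¼)*(1 - 32 - 2*16)/8) = 29*(8 + (⅑)*(¼)*(⅛)*(1 - 32 - 32)) = 29*(8 + (⅑)*(¼)*(⅛)*(-63)) = 29*(8 - 7/32) = 29*(249/32) = 7221/32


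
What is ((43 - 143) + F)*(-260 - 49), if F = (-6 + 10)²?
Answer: 25956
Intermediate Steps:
F = 16 (F = 4² = 16)
((43 - 143) + F)*(-260 - 49) = ((43 - 143) + 16)*(-260 - 49) = (-100 + 16)*(-309) = -84*(-309) = 25956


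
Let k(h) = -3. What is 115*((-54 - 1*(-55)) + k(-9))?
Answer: -230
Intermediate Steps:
115*((-54 - 1*(-55)) + k(-9)) = 115*((-54 - 1*(-55)) - 3) = 115*((-54 + 55) - 3) = 115*(1 - 3) = 115*(-2) = -230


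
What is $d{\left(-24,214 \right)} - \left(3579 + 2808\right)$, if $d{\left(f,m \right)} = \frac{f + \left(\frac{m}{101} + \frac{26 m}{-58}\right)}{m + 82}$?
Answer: $- \frac{692221485}{108373} \approx -6387.4$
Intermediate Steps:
$d{\left(f,m \right)} = \frac{f - \frac{1284 m}{2929}}{82 + m}$ ($d{\left(f,m \right)} = \frac{f + \left(m \frac{1}{101} + 26 m \left(- \frac{1}{58}\right)\right)}{82 + m} = \frac{f + \left(\frac{m}{101} - \frac{13 m}{29}\right)}{82 + m} = \frac{f - \frac{1284 m}{2929}}{82 + m}$)
$d{\left(-24,214 \right)} - \left(3579 + 2808\right) = \frac{-24 - \frac{274776}{2929}}{82 + 214} - \left(3579 + 2808\right) = \frac{-24 - \frac{274776}{2929}}{296} - 6387 = \frac{1}{296} \left(- \frac{345072}{2929}\right) - 6387 = - \frac{43134}{108373} - 6387 = - \frac{692221485}{108373}$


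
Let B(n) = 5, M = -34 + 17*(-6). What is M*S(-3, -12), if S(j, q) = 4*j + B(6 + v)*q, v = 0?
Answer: 9792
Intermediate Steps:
M = -136 (M = -34 - 102 = -136)
S(j, q) = 4*j + 5*q
M*S(-3, -12) = -136*(4*(-3) + 5*(-12)) = -136*(-12 - 60) = -136*(-72) = 9792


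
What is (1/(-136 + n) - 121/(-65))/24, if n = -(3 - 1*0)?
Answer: 8377/108420 ≈ 0.077264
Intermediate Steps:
n = -3 (n = -(3 + 0) = -1*3 = -3)
(1/(-136 + n) - 121/(-65))/24 = (1/(-136 - 3) - 121/(-65))/24 = (1/(-139) - 121*(-1/65))/24 = (-1/139 + 121/65)/24 = (1/24)*(16754/9035) = 8377/108420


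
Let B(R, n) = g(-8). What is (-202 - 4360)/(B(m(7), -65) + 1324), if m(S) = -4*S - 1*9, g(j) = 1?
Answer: -4562/1325 ≈ -3.4430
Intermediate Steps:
m(S) = -9 - 4*S (m(S) = -4*S - 9 = -9 - 4*S)
B(R, n) = 1
(-202 - 4360)/(B(m(7), -65) + 1324) = (-202 - 4360)/(1 + 1324) = -4562/1325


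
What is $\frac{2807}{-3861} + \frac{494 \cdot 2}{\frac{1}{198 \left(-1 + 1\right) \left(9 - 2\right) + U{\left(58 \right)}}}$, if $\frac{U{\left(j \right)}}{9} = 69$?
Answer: $\frac{2368906021}{3861} \approx 6.1355 \cdot 10^{5}$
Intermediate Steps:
$U{\left(j \right)} = 621$ ($U{\left(j \right)} = 9 \cdot 69 = 621$)
$\frac{2807}{-3861} + \frac{494 \cdot 2}{\frac{1}{198 \left(-1 + 1\right) \left(9 - 2\right) + U{\left(58 \right)}}} = \frac{2807}{-3861} + \frac{494 \cdot 2}{\frac{1}{198 \left(-1 + 1\right) \left(9 - 2\right) + 621}} = 2807 \left(- \frac{1}{3861}\right) + \frac{988}{\frac{1}{198 \cdot 0 \cdot 7 + 621}} = - \frac{2807}{3861} + \frac{988}{\frac{1}{198 \cdot 0 + 621}} = - \frac{2807}{3861} + \frac{988}{\frac{1}{0 + 621}} = - \frac{2807}{3861} + \frac{988}{\frac{1}{621}} = - \frac{2807}{3861} + 988 \frac{1}{\frac{1}{621}} = - \frac{2807}{3861} + 988 \cdot 621 = - \frac{2807}{3861} + 613548 = \frac{2368906021}{3861}$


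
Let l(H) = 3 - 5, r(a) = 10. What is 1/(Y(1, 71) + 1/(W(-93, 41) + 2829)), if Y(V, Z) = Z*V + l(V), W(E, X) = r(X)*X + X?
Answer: 3280/226321 ≈ 0.014493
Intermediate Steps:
l(H) = -2
W(E, X) = 11*X (W(E, X) = 10*X + X = 11*X)
Y(V, Z) = -2 + V*Z (Y(V, Z) = Z*V - 2 = V*Z - 2 = -2 + V*Z)
1/(Y(1, 71) + 1/(W(-93, 41) + 2829)) = 1/((-2 + 1*71) + 1/(11*41 + 2829)) = 1/((-2 + 71) + 1/(451 + 2829)) = 1/(69 + 1/3280) = 1/(226321/3280) = 3280/226321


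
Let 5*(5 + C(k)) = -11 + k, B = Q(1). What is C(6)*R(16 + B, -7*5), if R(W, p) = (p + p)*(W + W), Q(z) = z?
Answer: 14280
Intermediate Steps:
B = 1
C(k) = -36/5 + k/5 (C(k) = -5 + (-11 + k)/5 = -5 + (-11/5 + k/5) = -36/5 + k/5)
R(W, p) = 4*W*p (R(W, p) = (2*p)*(2*W) = 4*W*p)
C(6)*R(16 + B, -7*5) = (-36/5 + (1/5)*6)*(4*(16 + 1)*(-7*5)) = (-36/5 + 6/5)*(4*17*(-35)) = -6*(-2380) = 14280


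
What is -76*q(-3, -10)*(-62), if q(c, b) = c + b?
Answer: -61256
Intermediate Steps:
q(c, b) = b + c
-76*q(-3, -10)*(-62) = -76*(-10 - 3)*(-62) = -76*(-13)*(-62) = 988*(-62) = -61256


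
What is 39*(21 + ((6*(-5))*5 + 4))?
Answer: -4875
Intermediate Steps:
39*(21 + ((6*(-5))*5 + 4)) = 39*(21 + (-30*5 + 4)) = 39*(21 + (-150 + 4)) = 39*(21 - 146) = 39*(-125) = -4875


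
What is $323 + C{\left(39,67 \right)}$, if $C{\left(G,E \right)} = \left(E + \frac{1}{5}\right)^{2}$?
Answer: $\frac{120971}{25} \approx 4838.8$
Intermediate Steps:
$C{\left(G,E \right)} = \left(\frac{1}{5} + E\right)^{2}$ ($C{\left(G,E \right)} = \left(E + \frac{1}{5}\right)^{2} = \left(\frac{1}{5} + E\right)^{2}$)
$323 + C{\left(39,67 \right)} = 323 + \frac{\left(1 + 5 \cdot 67\right)^{2}}{25} = 323 + \frac{\left(1 + 335\right)^{2}}{25} = 323 + \frac{336^{2}}{25} = 323 + \frac{1}{25} \cdot 112896 = 323 + \frac{112896}{25} = \frac{120971}{25}$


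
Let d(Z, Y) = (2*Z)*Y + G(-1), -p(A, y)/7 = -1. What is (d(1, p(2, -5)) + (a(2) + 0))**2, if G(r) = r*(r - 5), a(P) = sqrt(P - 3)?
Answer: (20 + I)**2 ≈ 399.0 + 40.0*I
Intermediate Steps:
a(P) = sqrt(-3 + P)
p(A, y) = 7 (p(A, y) = -7*(-1) = 7)
G(r) = r*(-5 + r)
d(Z, Y) = 6 + 2*Y*Z (d(Z, Y) = (2*Z)*Y - (-5 - 1) = 2*Y*Z - 1*(-6) = 2*Y*Z + 6 = 6 + 2*Y*Z)
(d(1, p(2, -5)) + (a(2) + 0))**2 = ((6 + 2*7*1) + (sqrt(-3 + 2) + 0))**2 = ((6 + 14) + (sqrt(-1) + 0))**2 = (20 + (I + 0))**2 = (20 + I)**2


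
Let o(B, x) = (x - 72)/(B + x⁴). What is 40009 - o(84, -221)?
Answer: 95439203590578/2385443365 ≈ 40009.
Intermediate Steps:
o(B, x) = (-72 + x)/(B + x⁴)
40009 - o(84, -221) = 40009 - (-72 - 221)/(84 + (-221)⁴) = 40009 - (-293)/(84 + 2385443281) = 40009 - (-293)/2385443365 = 40009 - 1*(-293/2385443365) = 40009 + 293/2385443365 = 95439203590578/2385443365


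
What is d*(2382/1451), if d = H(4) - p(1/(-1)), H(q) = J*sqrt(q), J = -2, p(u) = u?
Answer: -7146/1451 ≈ -4.9249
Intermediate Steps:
H(q) = -2*sqrt(q)
d = -3 (d = -2*sqrt(4) - 1/(-1) = -2*2 - 1*(-1) = -4 + 1 = -3)
d*(2382/1451) = -7146/1451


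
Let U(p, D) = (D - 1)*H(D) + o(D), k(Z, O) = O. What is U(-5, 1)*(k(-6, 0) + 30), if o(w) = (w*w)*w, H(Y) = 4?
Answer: 30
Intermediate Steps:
o(w) = w³ (o(w) = w²*w = w³)
U(p, D) = -4 + D³ + 4*D (U(p, D) = (D - 1)*4 + D³ = (-1 + D)*4 + D³ = (-4 + 4*D) + D³ = -4 + D³ + 4*D)
U(-5, 1)*(k(-6, 0) + 30) = (-4 + 1³ + 4*1)*(0 + 30) = (-4 + 1 + 4)*30 = 1*30 = 30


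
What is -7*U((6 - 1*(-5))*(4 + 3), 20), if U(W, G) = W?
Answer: -539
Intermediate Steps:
-7*U((6 - 1*(-5))*(4 + 3), 20) = -7*(6 - 1*(-5))*(4 + 3) = -7*(6 + 5)*7 = -77*7 = -7*77 = -539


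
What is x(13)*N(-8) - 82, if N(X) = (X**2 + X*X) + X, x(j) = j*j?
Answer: 20198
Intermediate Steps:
x(j) = j**2
N(X) = X + 2*X**2 (N(X) = (X**2 + X**2) + X = 2*X**2 + X = X + 2*X**2)
x(13)*N(-8) - 82 = 13**2*(-8*(1 + 2*(-8))) - 82 = 169*(-8*(1 - 16)) - 82 = 169*(-8*(-15)) - 82 = 169*120 - 82 = 20280 - 82 = 20198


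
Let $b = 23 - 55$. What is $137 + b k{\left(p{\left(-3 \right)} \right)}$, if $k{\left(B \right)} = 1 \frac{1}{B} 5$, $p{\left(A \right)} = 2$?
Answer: $57$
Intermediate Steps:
$k{\left(B \right)} = \frac{5}{B}$ ($k{\left(B \right)} = \frac{1}{B} 5 = \frac{5}{B}$)
$b = -32$
$137 + b k{\left(p{\left(-3 \right)} \right)} = 137 - 32 \cdot \frac{5}{2} = 137 - 32 \cdot 5 \cdot \frac{1}{2} = 137 - 80 = 57$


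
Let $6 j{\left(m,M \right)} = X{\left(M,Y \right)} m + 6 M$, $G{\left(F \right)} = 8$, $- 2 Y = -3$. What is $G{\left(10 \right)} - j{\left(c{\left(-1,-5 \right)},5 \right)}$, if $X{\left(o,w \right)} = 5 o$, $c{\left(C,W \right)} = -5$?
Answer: $\frac{143}{6} \approx 23.833$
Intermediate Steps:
$Y = \frac{3}{2}$ ($Y = \left(- \frac{1}{2}\right) \left(-3\right) = \frac{3}{2} \approx 1.5$)
$j{\left(m,M \right)} = M + \frac{5 M m}{6}$ ($j{\left(m,M \right)} = \frac{5 M m + 6 M}{6} = \frac{6 M + 5 M m}{6} = M + \frac{5 M m}{6}$)
$G{\left(10 \right)} - j{\left(c{\left(-1,-5 \right)},5 \right)} = 8 - \frac{1}{6} \cdot 5 \left(6 + 5 \left(-5\right)\right) = 8 - \frac{1}{6} \cdot 5 \left(6 - 25\right) = 8 - \frac{1}{6} \cdot 5 \left(-19\right) = 8 - - \frac{95}{6} = 8 + \frac{95}{6} = \frac{143}{6}$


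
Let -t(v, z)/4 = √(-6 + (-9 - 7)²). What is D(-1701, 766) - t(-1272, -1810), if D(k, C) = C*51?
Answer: 39066 + 20*√10 ≈ 39129.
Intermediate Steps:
D(k, C) = 51*C
t(v, z) = -20*√10 (t(v, z) = -4*√(-6 + (-9 - 7)²) = -4*√(-6 + (-16)²) = -4*√(-6 + 256) = -20*√10)
D(-1701, 766) - t(-1272, -1810) = 51*766 - (-20)*√10 = 39066 + 20*√10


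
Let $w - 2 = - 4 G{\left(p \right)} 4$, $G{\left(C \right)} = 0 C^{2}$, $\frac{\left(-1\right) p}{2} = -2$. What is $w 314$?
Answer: $628$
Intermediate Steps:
$p = 4$ ($p = \left(-2\right) \left(-2\right) = 4$)
$G{\left(C \right)} = 0$
$w = 2$ ($w = 2 + \left(-4\right) 0 \cdot 4 = 2 + 0 \cdot 4 = 2 + 0 = 2$)
$w 314 = 2 \cdot 314 = 628$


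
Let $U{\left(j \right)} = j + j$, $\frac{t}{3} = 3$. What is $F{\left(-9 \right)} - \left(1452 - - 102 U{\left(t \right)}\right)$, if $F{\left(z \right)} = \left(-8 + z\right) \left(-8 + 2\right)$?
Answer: $-3186$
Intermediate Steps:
$t = 9$ ($t = 3 \cdot 3 = 9$)
$U{\left(j \right)} = 2 j$
$F{\left(z \right)} = 48 - 6 z$ ($F{\left(z \right)} = \left(-8 + z\right) \left(-6\right) = 48 - 6 z$)
$F{\left(-9 \right)} - \left(1452 - - 102 U{\left(t \right)}\right) = \left(48 - -54\right) - \left(1452 - - 102 \cdot 2 \cdot 9\right) = \left(48 + 54\right) - \left(1452 - \left(-102\right) 18\right) = 102 - \left(1452 - -1836\right) = 102 - \left(1452 + 1836\right) = 102 - 3288 = -3186$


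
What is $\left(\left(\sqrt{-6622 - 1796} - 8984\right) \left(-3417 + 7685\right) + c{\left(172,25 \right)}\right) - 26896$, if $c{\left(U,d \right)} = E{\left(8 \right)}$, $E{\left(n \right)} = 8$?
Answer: $-38370600 + 4268 i \sqrt{8418} \approx -3.8371 \cdot 10^{7} + 3.9159 \cdot 10^{5} i$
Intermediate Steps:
$c{\left(U,d \right)} = 8$
$\left(\left(\sqrt{-6622 - 1796} - 8984\right) \left(-3417 + 7685\right) + c{\left(172,25 \right)}\right) - 26896 = \left(\left(\sqrt{-6622 - 1796} - 8984\right) \left(-3417 + 7685\right) + 8\right) - 26896 = \left(\left(\sqrt{-8418} - 8984\right) 4268 + 8\right) - 26896 = \left(\left(i \sqrt{8418} - 8984\right) 4268 + 8\right) - 26896 = \left(\left(-8984 + i \sqrt{8418}\right) 4268 + 8\right) - 26896 = \left(\left(-38343712 + 4268 i \sqrt{8418}\right) + 8\right) - 26896 = \left(-38343704 + 4268 i \sqrt{8418}\right) - 26896 = -38370600 + 4268 i \sqrt{8418}$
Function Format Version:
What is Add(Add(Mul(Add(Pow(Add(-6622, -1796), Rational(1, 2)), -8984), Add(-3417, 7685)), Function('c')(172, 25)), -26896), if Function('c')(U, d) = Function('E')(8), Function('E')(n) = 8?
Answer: Add(-38370600, Mul(4268, I, Pow(8418, Rational(1, 2)))) ≈ Add(-3.8371e+7, Mul(3.9159e+5, I))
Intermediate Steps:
Function('c')(U, d) = 8
Add(Add(Mul(Add(Pow(Add(-6622, -1796), Rational(1, 2)), -8984), Add(-3417, 7685)), Function('c')(172, 25)), -26896) = Add(Add(Mul(Add(Pow(Add(-6622, -1796), Rational(1, 2)), -8984), Add(-3417, 7685)), 8), -26896) = Add(Add(Mul(Add(Pow(-8418, Rational(1, 2)), -8984), 4268), 8), -26896) = Add(Add(Mul(Add(Mul(I, Pow(8418, Rational(1, 2))), -8984), 4268), 8), -26896) = Add(Add(Mul(Add(-8984, Mul(I, Pow(8418, Rational(1, 2)))), 4268), 8), -26896) = Add(Add(Add(-38343712, Mul(4268, I, Pow(8418, Rational(1, 2)))), 8), -26896) = Add(Add(-38343704, Mul(4268, I, Pow(8418, Rational(1, 2)))), -26896) = Add(-38370600, Mul(4268, I, Pow(8418, Rational(1, 2))))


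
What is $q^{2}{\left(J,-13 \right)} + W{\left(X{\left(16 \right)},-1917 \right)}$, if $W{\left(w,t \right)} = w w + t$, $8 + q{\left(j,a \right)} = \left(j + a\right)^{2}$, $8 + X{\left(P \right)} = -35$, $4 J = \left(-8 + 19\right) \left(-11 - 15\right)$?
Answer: $\frac{813902753}{16} \approx 5.0869 \cdot 10^{7}$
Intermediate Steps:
$J = - \frac{143}{2}$ ($J = \frac{\left(-8 + 19\right) \left(-11 - 15\right)}{4} = \frac{11 \left(-26\right)}{4} = \frac{1}{4} \left(-286\right) = - \frac{143}{2} \approx -71.5$)
$X{\left(P \right)} = -43$ ($X{\left(P \right)} = -8 - 35 = -43$)
$q{\left(j,a \right)} = -8 + \left(a + j\right)^{2}$ ($q{\left(j,a \right)} = -8 + \left(j + a\right)^{2} = -8 + \left(a + j\right)^{2}$)
$W{\left(w,t \right)} = t + w^{2}$ ($W{\left(w,t \right)} = w^{2} + t = t + w^{2}$)
$q^{2}{\left(J,-13 \right)} + W{\left(X{\left(16 \right)},-1917 \right)} = \left(-8 + \left(-13 - \frac{143}{2}\right)^{2}\right)^{2} - \left(1917 - \left(-43\right)^{2}\right) = \left(-8 + \left(- \frac{169}{2}\right)^{2}\right)^{2} + \left(-1917 + 1849\right) = \left(-8 + \frac{28561}{4}\right)^{2} - 68 = \left(\frac{28529}{4}\right)^{2} - 68 = \frac{813903841}{16} - 68 = \frac{813902753}{16}$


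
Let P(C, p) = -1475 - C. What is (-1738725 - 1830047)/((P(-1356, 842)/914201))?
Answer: 3262574931172/119 ≈ 2.7417e+10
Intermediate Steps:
(-1738725 - 1830047)/((P(-1356, 842)/914201)) = (-1738725 - 1830047)/(((-1475 - 1*(-1356))/914201)) = -3568772*914201/(-1475 + 1356) = -3568772/((-119*1/914201)) = -3568772/(-119/914201) = -3568772*(-914201/119) = 3262574931172/119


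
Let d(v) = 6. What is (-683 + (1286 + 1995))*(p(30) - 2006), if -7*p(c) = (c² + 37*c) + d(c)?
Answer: -5959812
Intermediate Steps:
p(c) = -6/7 - 37*c/7 - c²/7 (p(c) = -((c² + 37*c) + 6)/7 = -(6 + c² + 37*c)/7 = -6/7 - 37*c/7 - c²/7)
(-683 + (1286 + 1995))*(p(30) - 2006) = (-683 + (1286 + 1995))*((-6/7 - 37/7*30 - ⅐*30²) - 2006) = (-683 + 3281)*((-6/7 - 1110/7 - ⅐*900) - 2006) = 2598*((-6/7 - 1110/7 - 900/7) - 2006) = 2598*(-288 - 2006) = 2598*(-2294) = -5959812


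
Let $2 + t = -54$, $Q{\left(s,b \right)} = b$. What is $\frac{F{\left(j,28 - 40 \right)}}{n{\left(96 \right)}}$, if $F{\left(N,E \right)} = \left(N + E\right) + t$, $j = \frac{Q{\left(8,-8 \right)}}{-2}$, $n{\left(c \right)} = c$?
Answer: $- \frac{2}{3} \approx -0.66667$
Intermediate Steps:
$t = -56$ ($t = -2 - 54 = -56$)
$j = 4$ ($j = - \frac{8}{-2} = \left(-8\right) \left(- \frac{1}{2}\right) = 4$)
$F{\left(N,E \right)} = -56 + E + N$ ($F{\left(N,E \right)} = \left(N + E\right) - 56 = \left(E + N\right) - 56 = -56 + E + N$)
$\frac{F{\left(j,28 - 40 \right)}}{n{\left(96 \right)}} = \frac{-56 + \left(28 - 40\right) + 4}{96} = \left(-56 - 12 + 4\right) \frac{1}{96} = \left(-64\right) \frac{1}{96} = - \frac{2}{3}$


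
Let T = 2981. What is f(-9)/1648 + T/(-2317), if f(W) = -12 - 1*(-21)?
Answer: -4891835/3818416 ≈ -1.2811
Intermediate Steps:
f(W) = 9 (f(W) = -12 + 21 = 9)
f(-9)/1648 + T/(-2317) = 9/1648 + 2981/(-2317) = 9*(1/1648) + 2981*(-1/2317) = 9/1648 - 2981/2317 = -4891835/3818416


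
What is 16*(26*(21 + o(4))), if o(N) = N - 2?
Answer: 9568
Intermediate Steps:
o(N) = -2 + N
16*(26*(21 + o(4))) = 16*(26*(21 + (-2 + 4))) = 16*(26*(21 + 2)) = 16*(26*23) = 16*598 = 9568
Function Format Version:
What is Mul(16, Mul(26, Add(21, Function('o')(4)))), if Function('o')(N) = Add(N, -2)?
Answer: 9568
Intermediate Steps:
Function('o')(N) = Add(-2, N)
Mul(16, Mul(26, Add(21, Function('o')(4)))) = Mul(16, Mul(26, Add(21, Add(-2, 4)))) = Mul(16, Mul(26, Add(21, 2))) = Mul(16, Mul(26, 23)) = Mul(16, 598) = 9568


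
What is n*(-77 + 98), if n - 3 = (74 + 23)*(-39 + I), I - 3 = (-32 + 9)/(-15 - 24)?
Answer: -936880/13 ≈ -72068.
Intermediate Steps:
I = 140/39 (I = 3 + (-32 + 9)/(-15 - 24) = 3 - 23/(-39) = 3 - 23*(-1/39) = 3 + 23/39 = 140/39 ≈ 3.5897)
n = -133840/39 (n = 3 + (74 + 23)*(-39 + 140/39) = 3 + 97*(-1381/39) = 3 - 133957/39 = -133840/39 ≈ -3431.8)
n*(-77 + 98) = -133840*(-77 + 98)/39 = -133840/39*21 = -936880/13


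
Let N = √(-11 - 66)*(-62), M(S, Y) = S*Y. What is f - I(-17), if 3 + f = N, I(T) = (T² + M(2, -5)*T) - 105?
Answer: -357 - 62*I*√77 ≈ -357.0 - 544.05*I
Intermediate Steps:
I(T) = -105 + T² - 10*T (I(T) = (T² + (2*(-5))*T) - 105 = (T² - 10*T) - 105 = -105 + T² - 10*T)
N = -62*I*√77 (N = √(-77)*(-62) = (I*√77)*(-62) = -62*I*√77 ≈ -544.05*I)
f = -3 - 62*I*√77 ≈ -3.0 - 544.05*I
f - I(-17) = (-3 - 62*I*√77) - (-105 + (-17)² - 10*(-17)) = (-3 - 62*I*√77) - (-105 + 289 + 170) = (-3 - 62*I*√77) - 1*354 = (-3 - 62*I*√77) - 354 = -357 - 62*I*√77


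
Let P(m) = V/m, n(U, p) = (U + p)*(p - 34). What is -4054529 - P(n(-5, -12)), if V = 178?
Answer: -1585320928/391 ≈ -4.0545e+6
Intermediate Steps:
n(U, p) = (-34 + p)*(U + p) (n(U, p) = (U + p)*(-34 + p) = (-34 + p)*(U + p))
P(m) = 178/m
-4054529 - P(n(-5, -12)) = -4054529 - 178/((-12)² - 34*(-5) - 34*(-12) - 5*(-12)) = -4054529 - 178/(144 + 170 + 408 + 60) = -4054529 - 178/782 = -4054529 - 1*89/391 = -4054529 - 89/391 = -1585320928/391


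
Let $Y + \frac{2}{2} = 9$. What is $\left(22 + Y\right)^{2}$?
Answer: $900$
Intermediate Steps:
$Y = 8$ ($Y = -1 + 9 = 8$)
$\left(22 + Y\right)^{2} = \left(22 + 8\right)^{2} = 30^{2} = 900$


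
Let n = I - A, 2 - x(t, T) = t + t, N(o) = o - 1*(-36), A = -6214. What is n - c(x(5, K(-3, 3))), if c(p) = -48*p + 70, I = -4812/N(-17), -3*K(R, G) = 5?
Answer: 104628/19 ≈ 5506.7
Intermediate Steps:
K(R, G) = -5/3 (K(R, G) = -⅓*5 = -5/3)
N(o) = 36 + o (N(o) = o + 36 = 36 + o)
I = -4812/19 (I = -4812/(36 - 17) = -4812/19 ≈ -253.26)
x(t, T) = 2 - 2*t (x(t, T) = 2 - (t + t) = 2 - 2*t)
c(p) = 70 - 48*p
n = 113254/19 (n = -4812/19 - 1*(-6214) = -4812/19 + 6214 = 113254/19 ≈ 5960.7)
n - c(x(5, K(-3, 3))) = 113254/19 - (70 - 48*(2 - 2*5)) = 113254/19 - (70 - 48*(2 - 10)) = 113254/19 - (70 - 48*(-8)) = 113254/19 - (70 + 384) = 113254/19 - 1*454 = 113254/19 - 454 = 104628/19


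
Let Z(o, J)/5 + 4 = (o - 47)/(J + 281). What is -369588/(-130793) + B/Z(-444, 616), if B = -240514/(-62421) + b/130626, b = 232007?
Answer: 6230704058832506081/2416718416402984590 ≈ 2.5782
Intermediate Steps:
B = 15299830237/2717935182 (B = -240514/(-62421) + 232007/130626 = -240514*(-1/62421) + 232007*(1/130626) = 240514/62421 + 232007/130626 = 15299830237/2717935182 ≈ 5.6292)
Z(o, J) = -20 + 5*(-47 + o)/(281 + J) (Z(o, J) = -20 + 5*((o - 47)/(J + 281)) = -20 + 5*((-47 + o)/(281 + J)) = -20 + 5*(-47 + o)/(281 + J))
-369588/(-130793) + B/Z(-444, 616) = -369588/(-130793) + 15299830237/(2717935182*((5*(-1171 - 444 - 4*616)/(281 + 616)))) = -369588*(-1/130793) + 15299830237/(2717935182*((5*(-1171 - 444 - 2464)/897))) = 369588/130793 + 15299830237/(2717935182*((5*(1/897)*(-4079)))) = 369588/130793 + 15299830237/(2717935182*(-20395/897)) = 369588/130793 + (15299830237/2717935182)*(-897/20395) = 369588/130793 - 4574649240863/18477429345630 = 6230704058832506081/2416718416402984590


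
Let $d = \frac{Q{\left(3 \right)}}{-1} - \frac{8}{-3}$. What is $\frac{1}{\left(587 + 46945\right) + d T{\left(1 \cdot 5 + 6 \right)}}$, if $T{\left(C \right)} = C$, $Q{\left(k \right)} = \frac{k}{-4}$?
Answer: $\frac{12}{570835} \approx 2.1022 \cdot 10^{-5}$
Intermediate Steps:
$Q{\left(k \right)} = - \frac{k}{4}$ ($Q{\left(k \right)} = k \left(- \frac{1}{4}\right) = - \frac{k}{4}$)
$d = \frac{41}{12}$ ($d = \frac{\left(- \frac{1}{4}\right) 3}{-1} - \frac{8}{-3} = \left(- \frac{3}{4}\right) \left(-1\right) - - \frac{8}{3} = \frac{3}{4} + \frac{8}{3} = \frac{41}{12} \approx 3.4167$)
$\frac{1}{\left(587 + 46945\right) + d T{\left(1 \cdot 5 + 6 \right)}} = \frac{1}{\left(587 + 46945\right) + \frac{41 \left(1 \cdot 5 + 6\right)}{12}} = \frac{1}{47532 + \frac{41 \left(5 + 6\right)}{12}} = \frac{1}{47532 + \frac{41}{12} \cdot 11} = \frac{1}{47532 + \frac{451}{12}} = \frac{1}{\frac{570835}{12}} = \frac{12}{570835}$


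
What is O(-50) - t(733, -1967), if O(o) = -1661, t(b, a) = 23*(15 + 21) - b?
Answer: -1756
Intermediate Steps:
t(b, a) = 828 - b (t(b, a) = 23*36 - b = 828 - b)
O(-50) - t(733, -1967) = -1661 - (828 - 1*733) = -1661 - (828 - 733) = -1661 - 1*95 = -1661 - 95 = -1756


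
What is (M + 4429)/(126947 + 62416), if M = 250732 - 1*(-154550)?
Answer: 409711/189363 ≈ 2.1636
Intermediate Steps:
M = 405282 (M = 250732 + 154550 = 405282)
(M + 4429)/(126947 + 62416) = (405282 + 4429)/(126947 + 62416) = 409711/189363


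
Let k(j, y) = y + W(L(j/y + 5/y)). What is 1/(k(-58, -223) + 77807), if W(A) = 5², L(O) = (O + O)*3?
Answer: 1/77609 ≈ 1.2885e-5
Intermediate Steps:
L(O) = 6*O (L(O) = (2*O)*3 = 6*O)
W(A) = 25
k(j, y) = 25 + y (k(j, y) = y + 25 = 25 + y)
1/(k(-58, -223) + 77807) = 1/((25 - 223) + 77807) = 1/(-198 + 77807) = 1/77609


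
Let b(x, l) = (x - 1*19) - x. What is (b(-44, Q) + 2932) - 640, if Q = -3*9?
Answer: 2273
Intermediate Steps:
Q = -27
b(x, l) = -19 (b(x, l) = (x - 19) - x = (-19 + x) - x = -19)
(b(-44, Q) + 2932) - 640 = (-19 + 2932) - 640 = 2913 - 640 = 2273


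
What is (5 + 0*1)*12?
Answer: 60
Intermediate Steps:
(5 + 0*1)*12 = (5 + 0)*12 = 5*12 = 60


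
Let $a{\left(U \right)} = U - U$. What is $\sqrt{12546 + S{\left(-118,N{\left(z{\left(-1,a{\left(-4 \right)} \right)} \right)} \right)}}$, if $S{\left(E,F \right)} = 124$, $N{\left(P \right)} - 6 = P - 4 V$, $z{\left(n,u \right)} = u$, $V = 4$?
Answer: $\sqrt{12670} \approx 112.56$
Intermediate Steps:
$a{\left(U \right)} = 0$
$N{\left(P \right)} = -10 + P$ ($N{\left(P \right)} = 6 + \left(P - 16\right) = 6 + \left(-16 + P\right) = -10 + P$)
$\sqrt{12546 + S{\left(-118,N{\left(z{\left(-1,a{\left(-4 \right)} \right)} \right)} \right)}} = \sqrt{12546 + 124} = \sqrt{12670}$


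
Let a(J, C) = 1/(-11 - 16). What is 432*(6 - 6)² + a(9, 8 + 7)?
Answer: -1/27 ≈ -0.037037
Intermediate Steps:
a(J, C) = -1/27 (a(J, C) = 1/(-27) = -1/27)
432*(6 - 6)² + a(9, 8 + 7) = 432*(6 - 6)² - 1/27 = 432*0² - 1/27 = 432*0 - 1/27 = 0 - 1/27 = -1/27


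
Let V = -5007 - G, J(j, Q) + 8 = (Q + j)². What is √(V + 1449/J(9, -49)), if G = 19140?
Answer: 45*I*√7555234/796 ≈ 155.39*I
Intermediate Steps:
J(j, Q) = -8 + (Q + j)²
V = -24147 (V = -5007 - 1*19140 = -5007 - 19140 = -24147)
√(V + 1449/J(9, -49)) = √(-24147 + 1449/(-8 + (-49 + 9)²)) = √(-24147 + 1449/(-8 + (-40)²)) = √(-24147 + 1449/(-8 + 1600)) = √(-24147 + 1449/1592) = √(-38440575/1592) = 45*I*√7555234/796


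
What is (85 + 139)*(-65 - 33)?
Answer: -21952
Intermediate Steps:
(85 + 139)*(-65 - 33) = 224*(-98) = -21952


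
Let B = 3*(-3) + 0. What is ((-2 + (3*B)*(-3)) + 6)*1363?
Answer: 115855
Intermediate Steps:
B = -9 (B = -9 + 0 = -9)
((-2 + (3*B)*(-3)) + 6)*1363 = ((-2 + (3*(-9))*(-3)) + 6)*1363 = ((-2 - 27*(-3)) + 6)*1363 = ((-2 + 81) + 6)*1363 = (79 + 6)*1363 = 85*1363 = 115855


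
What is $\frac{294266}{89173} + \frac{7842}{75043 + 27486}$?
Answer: $\frac{4410013340}{1306116931} \approx 3.3764$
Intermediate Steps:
$\frac{294266}{89173} + \frac{7842}{75043 + 27486} = 294266 \cdot \frac{1}{89173} + \frac{7842}{102529} = \frac{42038}{12739} + 7842 \cdot \frac{1}{102529} = \frac{42038}{12739} + \frac{7842}{102529} = \frac{4410013340}{1306116931}$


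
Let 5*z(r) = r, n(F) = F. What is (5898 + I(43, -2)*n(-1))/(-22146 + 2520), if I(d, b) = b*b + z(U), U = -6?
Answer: -14738/49065 ≈ -0.30038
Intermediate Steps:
z(r) = r/5
I(d, b) = -6/5 + b² (I(d, b) = b*b + (⅕)*(-6) = b² - 6/5 = -6/5 + b²)
(5898 + I(43, -2)*n(-1))/(-22146 + 2520) = (5898 + (-6/5 + (-2)²)*(-1))/(-22146 + 2520) = (5898 + (-6/5 + 4)*(-1))/(-19626) = (5898 + (14/5)*(-1))*(-1/19626) = (5898 - 14/5)*(-1/19626) = (29476/5)*(-1/19626) = -14738/49065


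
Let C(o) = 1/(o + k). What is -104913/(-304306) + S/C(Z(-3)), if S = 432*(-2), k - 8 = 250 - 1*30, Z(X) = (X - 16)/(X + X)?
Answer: -60778323855/304306 ≈ -1.9973e+5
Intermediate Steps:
Z(X) = (-16 + X)/(2*X) (Z(X) = (-16 + X)/((2*X)) = (-16 + X)*(1/(2*X)) = (-16 + X)/(2*X))
k = 228 (k = 8 + (250 - 1*30) = 8 + (250 - 30) = 8 + 220 = 228)
S = -864
C(o) = 1/(228 + o) (C(o) = 1/(o + 228) = 1/(228 + o))
-104913/(-304306) + S/C(Z(-3)) = -104913/(-304306) - 864/(1/(228 + (½)*(-16 - 3)/(-3))) = -104913*(-1/304306) - 864/(1/(228 + (½)*(-⅓)*(-19))) = 104913/304306 - 864/(1/(228 + 19/6)) = 104913/304306 - 864/(1/(1387/6)) = 104913/304306 - 864/6/1387 = 104913/304306 - 864*1387/6 = 104913/304306 - 199728 = -60778323855/304306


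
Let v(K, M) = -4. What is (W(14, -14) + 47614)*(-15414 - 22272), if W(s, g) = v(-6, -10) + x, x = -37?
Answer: -1792836078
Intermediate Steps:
W(s, g) = -41 (W(s, g) = -4 - 37 = -41)
(W(14, -14) + 47614)*(-15414 - 22272) = (-41 + 47614)*(-15414 - 22272) = 47573*(-37686) = -1792836078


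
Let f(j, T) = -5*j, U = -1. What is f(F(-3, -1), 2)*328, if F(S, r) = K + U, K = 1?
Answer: 0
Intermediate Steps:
F(S, r) = 0 (F(S, r) = 1 - 1 = 0)
f(F(-3, -1), 2)*328 = -5*0*328 = 0*328 = 0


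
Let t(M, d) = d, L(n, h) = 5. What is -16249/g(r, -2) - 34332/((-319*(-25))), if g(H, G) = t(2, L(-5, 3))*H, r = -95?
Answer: 4531123/151525 ≈ 29.903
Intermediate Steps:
g(H, G) = 5*H
-16249/g(r, -2) - 34332/((-319*(-25))) = -16249/(5*(-95)) - 34332/((-319*(-25))) = -16249/(-475) - 34332/7975 = -16249*(-1/475) - 34332*1/7975 = 16249/475 - 34332/7975 = 4531123/151525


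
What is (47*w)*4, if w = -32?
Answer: -6016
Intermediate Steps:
(47*w)*4 = (47*(-32))*4 = -1504*4 = -6016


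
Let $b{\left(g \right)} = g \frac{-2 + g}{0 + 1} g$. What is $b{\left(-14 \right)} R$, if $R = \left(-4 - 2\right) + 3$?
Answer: $9408$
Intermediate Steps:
$R = -3$ ($R = -6 + 3 = -3$)
$b{\left(g \right)} = g^{2} \left(-2 + g\right)$ ($b{\left(g \right)} = g \frac{-2 + g}{1} g = g \left(-2 + g\right) 1 g = g \left(-2 + g\right) g = g^{2} \left(-2 + g\right)$)
$b{\left(-14 \right)} R = \left(-14\right)^{2} \left(-2 - 14\right) \left(-3\right) = 196 \left(-16\right) \left(-3\right) = \left(-3136\right) \left(-3\right) = 9408$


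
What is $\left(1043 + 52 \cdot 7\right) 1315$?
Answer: $1850205$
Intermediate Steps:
$\left(1043 + 52 \cdot 7\right) 1315 = \left(1043 + 364\right) 1315 = 1407 \cdot 1315 = 1850205$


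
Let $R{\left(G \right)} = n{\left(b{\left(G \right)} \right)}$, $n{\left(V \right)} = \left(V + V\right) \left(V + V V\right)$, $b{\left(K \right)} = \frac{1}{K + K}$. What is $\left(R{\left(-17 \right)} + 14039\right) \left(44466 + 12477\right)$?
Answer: $\frac{15710258292723}{19652} \approx 7.9942 \cdot 10^{8}$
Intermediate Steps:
$b{\left(K \right)} = \frac{1}{2 K}$
$n{\left(V \right)} = 2 V \left(V + V^{2}\right)$
$R{\left(G \right)} = \frac{1 + \frac{1}{2 G}}{2 G^{2}}$ ($R{\left(G \right)} = 2 \left(\frac{1}{2 G}\right)^{2} \left(1 + \frac{1}{2 G}\right) = 2 \frac{1}{4 G^{2}} \left(1 + \frac{1}{2 G}\right) = \frac{1 + \frac{1}{2 G}}{2 G^{2}}$)
$\left(R{\left(-17 \right)} + 14039\right) \left(44466 + 12477\right) = \left(\frac{1 + 2 \left(-17\right)}{4 \left(-4913\right)} + 14039\right) \left(44466 + 12477\right) = \left(\frac{1}{4} \left(- \frac{1}{4913}\right) \left(1 - 34\right) + 14039\right) 56943 = \left(\frac{1}{4} \left(- \frac{1}{4913}\right) \left(-33\right) + 14039\right) 56943 = \left(\frac{33}{19652} + 14039\right) 56943 = \frac{275894461}{19652} \cdot 56943 = \frac{15710258292723}{19652}$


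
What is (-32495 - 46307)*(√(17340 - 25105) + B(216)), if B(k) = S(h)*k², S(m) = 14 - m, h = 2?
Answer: -44119033344 - 78802*I*√7765 ≈ -4.4119e+10 - 6.944e+6*I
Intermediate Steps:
B(k) = 12*k² (B(k) = (14 - 1*2)*k² = (14 - 2)*k² = 12*k²)
(-32495 - 46307)*(√(17340 - 25105) + B(216)) = (-32495 - 46307)*(√(17340 - 25105) + 12*216²) = -78802*(√(-7765) + 12*46656) = -78802*(I*√7765 + 559872) = -78802*(559872 + I*√7765) = -44119033344 - 78802*I*√7765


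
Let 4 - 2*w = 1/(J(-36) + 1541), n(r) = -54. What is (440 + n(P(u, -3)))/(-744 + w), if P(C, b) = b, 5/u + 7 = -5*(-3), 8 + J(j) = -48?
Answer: -1146420/2203741 ≈ -0.52022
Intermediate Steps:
J(j) = -56 (J(j) = -8 - 48 = -56)
u = 5/8 (u = 5/(-7 - 5*(-3)) = 5/(-7 + 15) = 5/8 ≈ 0.62500)
w = 5939/2970 (w = 2 - 1/(2*(-56 + 1541)) = 2 - 1/2/1485 = 2 - 1/2*1/1485 = 2 - 1/2970 = 5939/2970 ≈ 1.9997)
(440 + n(P(u, -3)))/(-744 + w) = (440 - 54)/(-744 + 5939/2970) = 386/(-2203741/2970) = 386*(-2970/2203741) = -1146420/2203741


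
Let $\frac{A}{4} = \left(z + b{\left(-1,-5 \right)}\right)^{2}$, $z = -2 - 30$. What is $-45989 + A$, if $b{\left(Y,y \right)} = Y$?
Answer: $-41633$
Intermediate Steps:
$z = -32$ ($z = -2 - 30 = -32$)
$A = 4356$ ($A = 4 \left(-32 - 1\right)^{2} = 4 \left(-33\right)^{2} = 4 \cdot 1089 = 4356$)
$-45989 + A = -45989 + 4356 = -41633$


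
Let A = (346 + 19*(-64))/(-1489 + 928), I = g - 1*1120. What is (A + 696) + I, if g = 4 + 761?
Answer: 64057/187 ≈ 342.55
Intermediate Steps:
g = 765
I = -355 (I = 765 - 1*1120 = 765 - 1120 = -355)
A = 290/187 (A = (346 - 1216)/(-561) = -870*(-1/561) = 290/187 ≈ 1.5508)
(A + 696) + I = (290/187 + 696) - 355 = 130442/187 - 355 = 64057/187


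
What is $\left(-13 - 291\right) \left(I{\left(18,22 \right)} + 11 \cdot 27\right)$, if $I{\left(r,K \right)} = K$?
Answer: $-96976$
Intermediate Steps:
$\left(-13 - 291\right) \left(I{\left(18,22 \right)} + 11 \cdot 27\right) = \left(-13 - 291\right) \left(22 + 11 \cdot 27\right) = - 304 \left(22 + 297\right) = \left(-304\right) 319 = -96976$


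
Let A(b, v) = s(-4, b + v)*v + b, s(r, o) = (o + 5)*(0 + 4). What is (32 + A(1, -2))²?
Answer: 1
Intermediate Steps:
s(r, o) = 20 + 4*o (s(r, o) = (5 + o)*4 = 20 + 4*o)
A(b, v) = b + v*(20 + 4*b + 4*v) (A(b, v) = (20 + 4*(b + v))*v + b = (20 + (4*b + 4*v))*v + b = (20 + 4*b + 4*v)*v + b = v*(20 + 4*b + 4*v) + b = b + v*(20 + 4*b + 4*v))
(32 + A(1, -2))² = (32 + (1 + 4*(-2)*(5 + 1 - 2)))² = (32 + (1 + 4*(-2)*4))² = (32 + (1 - 32))² = (32 - 31)² = 1² = 1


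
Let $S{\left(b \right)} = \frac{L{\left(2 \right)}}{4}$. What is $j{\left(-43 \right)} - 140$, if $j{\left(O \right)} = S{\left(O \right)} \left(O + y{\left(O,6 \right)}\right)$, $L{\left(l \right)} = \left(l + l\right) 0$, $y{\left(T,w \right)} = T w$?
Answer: $-140$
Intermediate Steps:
$L{\left(l \right)} = 0$ ($L{\left(l \right)} = 2 l 0 = 0$)
$S{\left(b \right)} = 0$ ($S{\left(b \right)} = \frac{0}{4} = 0 \cdot \frac{1}{4} = 0$)
$j{\left(O \right)} = 0$ ($j{\left(O \right)} = 0 \left(O + O 6\right) = 0 \left(O + 6 O\right) = 0 \cdot 7 O = 0$)
$j{\left(-43 \right)} - 140 = 0 - 140 = -140$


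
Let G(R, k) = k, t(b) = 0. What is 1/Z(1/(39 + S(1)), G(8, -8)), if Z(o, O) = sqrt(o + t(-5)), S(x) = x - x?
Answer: sqrt(39) ≈ 6.2450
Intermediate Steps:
S(x) = 0
Z(o, O) = sqrt(o) (Z(o, O) = sqrt(o + 0) = sqrt(o))
1/Z(1/(39 + S(1)), G(8, -8)) = 1/(sqrt(1/(39 + 0))) = 1/(sqrt(1/39)) = 1/(sqrt(39)/39) = sqrt(39)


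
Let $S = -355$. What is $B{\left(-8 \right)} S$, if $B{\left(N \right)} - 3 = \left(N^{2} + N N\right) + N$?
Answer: $-43665$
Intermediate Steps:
$B{\left(N \right)} = 3 + N + 2 N^{2}$ ($B{\left(N \right)} = 3 + \left(\left(N^{2} + N N\right) + N\right) = 3 + \left(\left(N^{2} + N^{2}\right) + N\right) = 3 + \left(2 N^{2} + N\right) = 3 + \left(N + 2 N^{2}\right) = 3 + N + 2 N^{2}$)
$B{\left(-8 \right)} S = \left(3 - 8 + 2 \left(-8\right)^{2}\right) \left(-355\right) = \left(3 - 8 + 2 \cdot 64\right) \left(-355\right) = \left(3 - 8 + 128\right) \left(-355\right) = 123 \left(-355\right) = -43665$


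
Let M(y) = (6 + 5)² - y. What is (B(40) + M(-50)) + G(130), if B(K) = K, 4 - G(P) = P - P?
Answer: 215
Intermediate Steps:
G(P) = 4 (G(P) = 4 - (P - P) = 4 - 1*0 = 4 + 0 = 4)
M(y) = 121 - y (M(y) = 11² - y = 121 - y)
(B(40) + M(-50)) + G(130) = (40 + (121 - 1*(-50))) + 4 = (40 + (121 + 50)) + 4 = (40 + 171) + 4 = 211 + 4 = 215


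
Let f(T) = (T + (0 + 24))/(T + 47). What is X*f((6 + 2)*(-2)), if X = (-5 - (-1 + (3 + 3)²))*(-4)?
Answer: 1280/31 ≈ 41.290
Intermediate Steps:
f(T) = (24 + T)/(47 + T) (f(T) = (T + 24)/(47 + T) = (24 + T)/(47 + T))
X = 160 (X = (-5 - (-1 + 6²))*(-4) = (-5 - (-1 + 36))*(-4) = (-5 - 1*35)*(-4) = (-5 - 35)*(-4) = -40*(-4) = 160)
X*f((6 + 2)*(-2)) = 160*((24 + (6 + 2)*(-2))/(47 + (6 + 2)*(-2))) = 160*((24 + 8*(-2))/(47 + 8*(-2))) = 160*((24 - 16)/(47 - 16)) = 160*(8/31) = 1280/31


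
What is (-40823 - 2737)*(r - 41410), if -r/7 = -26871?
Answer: -6389685720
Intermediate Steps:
r = 188097 (r = -7*(-26871) = 188097)
(-40823 - 2737)*(r - 41410) = (-40823 - 2737)*(188097 - 41410) = -43560*146687 = -6389685720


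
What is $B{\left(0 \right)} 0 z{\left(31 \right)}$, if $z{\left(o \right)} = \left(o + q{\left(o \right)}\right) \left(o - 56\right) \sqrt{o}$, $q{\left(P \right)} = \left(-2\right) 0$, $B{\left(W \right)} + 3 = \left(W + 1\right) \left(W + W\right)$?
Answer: $0$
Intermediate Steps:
$B{\left(W \right)} = -3 + 2 W \left(1 + W\right)$ ($B{\left(W \right)} = -3 + \left(W + 1\right) \left(W + W\right) = -3 + \left(1 + W\right) 2 W = -3 + 2 W \left(1 + W\right)$)
$q{\left(P \right)} = 0$
$z{\left(o \right)} = o^{\frac{3}{2}} \left(-56 + o\right)$ ($z{\left(o \right)} = \left(o + 0\right) \left(o - 56\right) \sqrt{o} = o \left(-56 + o\right) \sqrt{o} = o^{\frac{3}{2}} \left(-56 + o\right)$)
$B{\left(0 \right)} 0 z{\left(31 \right)} = \left(-3 + 2 \cdot 0 + 2 \cdot 0^{2}\right) 0 \cdot 31^{\frac{3}{2}} \left(-56 + 31\right) = \left(-3 + 0 + 2 \cdot 0\right) 0 \cdot 31 \sqrt{31} \left(-25\right) = \left(-3 + 0 + 0\right) 0 \left(- 775 \sqrt{31}\right) = \left(-3\right) 0 \left(- 775 \sqrt{31}\right) = 0 \left(- 775 \sqrt{31}\right) = 0$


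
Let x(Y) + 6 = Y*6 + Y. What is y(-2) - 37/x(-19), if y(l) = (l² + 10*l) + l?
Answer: -2465/139 ≈ -17.734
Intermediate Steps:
x(Y) = -6 + 7*Y (x(Y) = -6 + (Y*6 + Y) = -6 + (6*Y + Y) = -6 + 7*Y)
y(l) = l² + 11*l
y(-2) - 37/x(-19) = -2*(11 - 2) - 37/(-6 + 7*(-19)) = -2*9 - 37/(-6 - 133) = -18 - 37/(-139) = -18 - 1/139*(-37) = -18 + 37/139 = -2465/139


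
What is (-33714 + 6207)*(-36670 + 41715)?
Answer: -138772815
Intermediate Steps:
(-33714 + 6207)*(-36670 + 41715) = -27507*5045 = -138772815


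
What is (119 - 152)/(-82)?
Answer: 33/82 ≈ 0.40244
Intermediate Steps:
(119 - 152)/(-82) = -33*(-1/82) = 33/82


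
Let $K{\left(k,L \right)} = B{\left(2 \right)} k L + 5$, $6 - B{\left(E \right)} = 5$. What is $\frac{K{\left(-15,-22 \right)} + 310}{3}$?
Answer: $215$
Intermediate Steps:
$B{\left(E \right)} = 1$ ($B{\left(E \right)} = 6 - 5 = 1$)
$K{\left(k,L \right)} = 5 + L k$ ($K{\left(k,L \right)} = 1 k L + 5 = k L + 5 = L k + 5 = 5 + L k$)
$\frac{K{\left(-15,-22 \right)} + 310}{3} = \frac{\left(5 - -330\right) + 310}{3} = \left(\left(5 + 330\right) + 310\right) \frac{1}{3} = \left(335 + 310\right) \frac{1}{3} = 645 \cdot \frac{1}{3} = 215$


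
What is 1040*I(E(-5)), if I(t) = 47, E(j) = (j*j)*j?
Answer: 48880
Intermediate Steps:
E(j) = j³ (E(j) = j²*j = j³)
1040*I(E(-5)) = 1040*47 = 48880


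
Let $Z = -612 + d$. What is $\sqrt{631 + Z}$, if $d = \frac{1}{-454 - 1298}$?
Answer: $\frac{\sqrt{14579706}}{876} \approx 4.3588$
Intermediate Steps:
$d = - \frac{1}{1752}$ ($d = \frac{1}{-1752} = - \frac{1}{1752} \approx -0.00057078$)
$Z = - \frac{1072225}{1752}$ ($Z = -612 - \frac{1}{1752} = - \frac{1072225}{1752} \approx -612.0$)
$\sqrt{631 + Z} = \sqrt{631 - \frac{1072225}{1752}} = \sqrt{\frac{33287}{1752}} = \frac{\sqrt{14579706}}{876}$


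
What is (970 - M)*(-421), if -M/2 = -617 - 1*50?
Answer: 153244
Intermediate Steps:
M = 1334 (M = -2*(-617 - 1*50) = -2*(-617 - 50) = -2*(-667) = 1334)
(970 - M)*(-421) = (970 - 1*1334)*(-421) = (970 - 1334)*(-421) = -364*(-421) = 153244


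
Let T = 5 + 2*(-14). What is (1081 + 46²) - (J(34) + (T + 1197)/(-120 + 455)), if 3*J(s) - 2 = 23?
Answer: 3201088/1005 ≈ 3185.2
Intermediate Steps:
T = -23 (T = 5 - 28 = -23)
J(s) = 25/3 (J(s) = ⅔ + (⅓)*23 = ⅔ + 23/3 = 25/3)
(1081 + 46²) - (J(34) + (T + 1197)/(-120 + 455)) = (1081 + 46²) - (25/3 + (-23 + 1197)/(-120 + 455)) = (1081 + 2116) - (25/3 + 1174/335) = 3197 - (25/3 + 1174*(1/335)) = 3197 - (25/3 + 1174/335) = 3197 - 1*11897/1005 = 3197 - 11897/1005 = 3201088/1005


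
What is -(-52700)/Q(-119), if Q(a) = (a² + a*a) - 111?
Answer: 52700/28211 ≈ 1.8681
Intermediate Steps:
Q(a) = -111 + 2*a² (Q(a) = (a² + a²) - 111 = 2*a² - 111 = -111 + 2*a²)
-(-52700)/Q(-119) = -(-52700)/(-111 + 2*(-119)²) = -(-52700)/(-111 + 2*14161) = -(-52700)/(-111 + 28322) = -(-52700)/28211 = -1*(-52700/28211) = 52700/28211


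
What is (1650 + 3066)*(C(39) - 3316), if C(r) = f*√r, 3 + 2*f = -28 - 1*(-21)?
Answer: -15638256 - 23580*√39 ≈ -1.5786e+7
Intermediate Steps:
f = -5 (f = -3/2 + (-28 - 1*(-21))/2 = -3/2 + (-28 + 21)/2 = -3/2 + (½)*(-7) = -3/2 - 7/2 = -5)
C(r) = -5*√r
(1650 + 3066)*(C(39) - 3316) = (1650 + 3066)*(-5*√39 - 3316) = 4716*(-3316 - 5*√39) = -15638256 - 23580*√39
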